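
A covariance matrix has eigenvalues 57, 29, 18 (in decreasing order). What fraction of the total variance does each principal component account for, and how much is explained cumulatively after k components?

Step 1 — total variance = trace(Sigma) = Σ λ_i = 57 + 29 + 18 = 104.

Step 2 — fraction explained by component i = λ_i / Σ λ:
  PC1: 57/104 = 0.5481
  PC2: 29/104 = 0.2788
  PC3: 18/104 = 0.1731

Step 3 — cumulative fraction after k components = (λ_1 + ... + λ_k) / Σ λ:
  k = 1: 57/104 = 0.5481
  k = 2: (57 + 29)/104 = 86/104 = 0.8269
  k = 3: (57 + 29 + 18)/104 = 104/104 = 1

Summary (fraction, with percent):

explained: PC1 0.5481 (54.81%), PC2 0.2788 (27.88%), PC3 0.1731 (17.31%);  cumulative: 0.5481, 0.8269, 1


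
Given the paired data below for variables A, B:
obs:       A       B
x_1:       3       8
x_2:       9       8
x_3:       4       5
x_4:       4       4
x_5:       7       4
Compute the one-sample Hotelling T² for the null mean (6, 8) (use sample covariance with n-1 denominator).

Step 1 — sample mean vector:
  mean(A) = (3 + 9 + 4 + 4 + 7) / 5 = 27/5 = 5.4
  mean(B) = (8 + 8 + 5 + 4 + 4) / 5 = 29/5 = 5.8
  x̄ = (5.4, 5.8),  deviation x̄ - mu_0 = (5.4, 5.8) - (6, 8) = (-0.6, -2.2).

Step 2 — sample covariance matrix, S[i,j] = (1/(n-1)) · Σ_k (x_{k,i} - mean_i) · (x_{k,j} - mean_j), divisor n-1 = 4:
  S[A,A] = ((-2.4)·(-2.4) + (3.6)·(3.6) + (-1.4)·(-1.4) + (-1.4)·(-1.4) + (1.6)·(1.6)) / 4 = 25.2/4 = 6.3
  S[A,B] = ((-2.4)·(2.2) + (3.6)·(2.2) + (-1.4)·(-0.8) + (-1.4)·(-1.8) + (1.6)·(-1.8)) / 4 = 3.4/4 = 0.85
  S[B,B] = ((2.2)·(2.2) + (2.2)·(2.2) + (-0.8)·(-0.8) + (-1.8)·(-1.8) + (-1.8)·(-1.8)) / 4 = 16.8/4 = 4.2
  S = [[6.3, 0.85],
 [0.85, 4.2]].

Step 3 — invert S. det(S) = 6.3·4.2 - (0.85)² = 25.7375.
  S^{-1} = (1/det) · [[d, -b], [-b, a]] = [[0.1632, -0.033],
 [-0.033, 0.2448]].

Step 4 — quadratic form (x̄ - mu_0)^T · S^{-1} · (x̄ - mu_0):
  S^{-1} · (x̄ - mu_0) = (-0.0253, -0.5187),
  (x̄ - mu_0)^T · [...] = (-0.6)·(-0.0253) + (-2.2)·(-0.5187) = 1.1563.

Step 5 — scale by n: T² = 5 · 1.1563 = 5.7814.

T² ≈ 5.7814


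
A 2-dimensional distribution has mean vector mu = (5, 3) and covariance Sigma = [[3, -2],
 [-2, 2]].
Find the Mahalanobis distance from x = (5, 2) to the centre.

Step 1 — centre the observation: (x - mu) = (0, -1).

Step 2 — invert Sigma. det(Sigma) = 3·2 - (-2)² = 2.
  Sigma^{-1} = (1/det) · [[d, -b], [-b, a]] = [[1, 1],
 [1, 1.5]].

Step 3 — form the quadratic (x - mu)^T · Sigma^{-1} · (x - mu):
  Sigma^{-1} · (x - mu) = (-1, -1.5).
  (x - mu)^T · [Sigma^{-1} · (x - mu)] = (0)·(-1) + (-1)·(-1.5) = 1.5.

Step 4 — take square root: d = √(1.5) ≈ 1.2247.

d(x, mu) = √(1.5) ≈ 1.2247


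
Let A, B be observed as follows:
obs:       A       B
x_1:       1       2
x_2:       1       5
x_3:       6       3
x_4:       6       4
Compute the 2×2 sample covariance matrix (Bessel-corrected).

Step 1 — column means:
  mean(A) = (1 + 1 + 6 + 6) / 4 = 14/4 = 3.5
  mean(B) = (2 + 5 + 3 + 4) / 4 = 14/4 = 3.5

Step 2 — sample covariance S[i,j] = (1/(n-1)) · Σ_k (x_{k,i} - mean_i) · (x_{k,j} - mean_j), with n-1 = 3.
  S[A,A] = ((-2.5)·(-2.5) + (-2.5)·(-2.5) + (2.5)·(2.5) + (2.5)·(2.5)) / 3 = 25/3 = 8.3333
  S[A,B] = ((-2.5)·(-1.5) + (-2.5)·(1.5) + (2.5)·(-0.5) + (2.5)·(0.5)) / 3 = 0/3 = 0
  S[B,B] = ((-1.5)·(-1.5) + (1.5)·(1.5) + (-0.5)·(-0.5) + (0.5)·(0.5)) / 3 = 5/3 = 1.6667

S is symmetric (S[j,i] = S[i,j]). Assembling:

S = [[8.3333, 0],
 [0, 1.6667]]


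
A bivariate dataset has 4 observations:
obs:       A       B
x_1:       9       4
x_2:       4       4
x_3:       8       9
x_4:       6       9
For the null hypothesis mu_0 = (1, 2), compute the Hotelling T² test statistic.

Step 1 — sample mean vector:
  mean(A) = (9 + 4 + 8 + 6) / 4 = 27/4 = 6.75
  mean(B) = (4 + 4 + 9 + 9) / 4 = 26/4 = 6.5
  x̄ = (6.75, 6.5),  deviation x̄ - mu_0 = (6.75, 6.5) - (1, 2) = (5.75, 4.5).

Step 2 — sample covariance matrix, S[i,j] = (1/(n-1)) · Σ_k (x_{k,i} - mean_i) · (x_{k,j} - mean_j), divisor n-1 = 3:
  S[A,A] = ((2.25)·(2.25) + (-2.75)·(-2.75) + (1.25)·(1.25) + (-0.75)·(-0.75)) / 3 = 14.75/3 = 4.9167
  S[A,B] = ((2.25)·(-2.5) + (-2.75)·(-2.5) + (1.25)·(2.5) + (-0.75)·(2.5)) / 3 = 2.5/3 = 0.8333
  S[B,B] = ((-2.5)·(-2.5) + (-2.5)·(-2.5) + (2.5)·(2.5) + (2.5)·(2.5)) / 3 = 25/3 = 8.3333
  S = [[4.9167, 0.8333],
 [0.8333, 8.3333]].

Step 3 — invert S. det(S) = 4.9167·8.3333 - (0.8333)² = 40.2778.
  S^{-1} = (1/det) · [[d, -b], [-b, a]] = [[0.2069, -0.0207],
 [-0.0207, 0.1221]].

Step 4 — quadratic form (x̄ - mu_0)^T · S^{-1} · (x̄ - mu_0):
  S^{-1} · (x̄ - mu_0) = (1.0966, 0.4303),
  (x̄ - mu_0)^T · [...] = (5.75)·(1.0966) + (4.5)·(0.4303) = 8.2417.

Step 5 — scale by n: T² = 4 · 8.2417 = 32.9669.

T² ≈ 32.9669


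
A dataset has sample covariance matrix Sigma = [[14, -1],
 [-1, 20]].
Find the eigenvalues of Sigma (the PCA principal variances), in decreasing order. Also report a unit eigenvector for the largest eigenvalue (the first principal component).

Step 1 — characteristic polynomial of 2×2 Sigma:
  det(Sigma - λI) = λ² - trace · λ + det = 0.
  trace = 14 + 20 = 34, det = 14·20 - (-1)² = 279.
Step 2 — discriminant:
  Δ = trace² - 4·det = 1156 - 1116 = 40.
Step 3 — eigenvalues:
  λ = (trace ± √Δ)/2 = (34 ± 6.3246)/2,
  λ_1 = 20.1623,  λ_2 = 13.8377.

Step 4 — unit eigenvector for λ_1: solve (Sigma - λ_1 I)v = 0. First row:
  (14 - 20.1623)·v_x + (-1)·v_y = 0, i.e. (-6.1623)·v_x + (-1)·v_y = 0,
  so v ∝ (b, λ_1 - a) = (-1, 6.1623); multiply by -1 so the first entry is positive: u = (1, -6.1623).
  ||u|| = √((1)² + (-6.1623)²) = √(38.9737) ≈ 6.2429,
  v_1 = u/||u|| ≈ (0.1602, -0.9871) (||v_1|| = 1).

λ_1 = 20.1623,  λ_2 = 13.8377;  v_1 ≈ (0.1602, -0.9871)


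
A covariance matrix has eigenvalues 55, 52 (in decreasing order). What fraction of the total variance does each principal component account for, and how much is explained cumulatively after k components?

Step 1 — total variance = trace(Sigma) = Σ λ_i = 55 + 52 = 107.

Step 2 — fraction explained by component i = λ_i / Σ λ:
  PC1: 55/107 = 0.514
  PC2: 52/107 = 0.486

Step 3 — cumulative fraction after k components = (λ_1 + ... + λ_k) / Σ λ:
  k = 1: 55/107 = 0.514
  k = 2: (55 + 52)/107 = 107/107 = 1

Summary (fraction, with percent):

explained: PC1 0.514 (51.4%), PC2 0.486 (48.6%);  cumulative: 0.514, 1


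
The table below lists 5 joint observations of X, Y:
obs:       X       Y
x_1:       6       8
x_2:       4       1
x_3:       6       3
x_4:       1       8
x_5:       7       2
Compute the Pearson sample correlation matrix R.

Step 1 — column means:
  mean(X) = (6 + 4 + 6 + 1 + 7) / 5 = 24/5 = 4.8
  mean(Y) = (8 + 1 + 3 + 8 + 2) / 5 = 22/5 = 4.4

Step 2 — sample variances and covariances s[i,j] = (1/(n-1)) · Σ_k (x_{k,i} - mean_i) · (x_{k,j} - mean_j), with n-1 = 4:
  s[X,X] = ((1.2)·(1.2) + (-0.8)·(-0.8) + (1.2)·(1.2) + (-3.8)·(-3.8) + (2.2)·(2.2)) / 4 = 22.8/4 = 5.7
  s[X,Y] = ((1.2)·(3.6) + (-0.8)·(-3.4) + (1.2)·(-1.4) + (-3.8)·(3.6) + (2.2)·(-2.4)) / 4 = -13.6/4 = -3.4
  s[Y,Y] = ((3.6)·(3.6) + (-3.4)·(-3.4) + (-1.4)·(-1.4) + (3.6)·(3.6) + (-2.4)·(-2.4)) / 4 = 45.2/4 = 11.3
  Sample standard deviations s_i = √(s[i,i]):
  s(X) = √(5.7) = 2.3875
  s(Y) = √(11.3) = 3.3615

Step 3 — r_{ij} = s_{ij} / (s_i · s_j):
  r[X,X] = 1 (diagonal).
  r[X,Y] = -3.4 / (2.3875 · 3.3615) = -3.4 / 8.0256 = -0.4236
  r[Y,Y] = 1 (diagonal).

R is symmetric with unit diagonal. Assembling:

R = [[1, -0.4236],
 [-0.4236, 1]]


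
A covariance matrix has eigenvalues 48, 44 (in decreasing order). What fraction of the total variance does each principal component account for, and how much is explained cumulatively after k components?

Step 1 — total variance = trace(Sigma) = Σ λ_i = 48 + 44 = 92.

Step 2 — fraction explained by component i = λ_i / Σ λ:
  PC1: 48/92 = 0.5217
  PC2: 44/92 = 0.4783

Step 3 — cumulative fraction after k components = (λ_1 + ... + λ_k) / Σ λ:
  k = 1: 48/92 = 0.5217
  k = 2: (48 + 44)/92 = 92/92 = 1

Summary (fraction, with percent):

explained: PC1 0.5217 (52.17%), PC2 0.4783 (47.83%);  cumulative: 0.5217, 1


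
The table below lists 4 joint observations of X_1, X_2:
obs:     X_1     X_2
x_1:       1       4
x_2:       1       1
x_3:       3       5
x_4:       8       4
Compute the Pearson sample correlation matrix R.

Step 1 — column means:
  mean(X_1) = (1 + 1 + 3 + 8) / 4 = 13/4 = 3.25
  mean(X_2) = (4 + 1 + 5 + 4) / 4 = 14/4 = 3.5

Step 2 — sample variances and covariances s[i,j] = (1/(n-1)) · Σ_k (x_{k,i} - mean_i) · (x_{k,j} - mean_j), with n-1 = 3:
  s[X_1,X_1] = ((-2.25)·(-2.25) + (-2.25)·(-2.25) + (-0.25)·(-0.25) + (4.75)·(4.75)) / 3 = 32.75/3 = 10.9167
  s[X_1,X_2] = ((-2.25)·(0.5) + (-2.25)·(-2.5) + (-0.25)·(1.5) + (4.75)·(0.5)) / 3 = 6.5/3 = 2.1667
  s[X_2,X_2] = ((0.5)·(0.5) + (-2.5)·(-2.5) + (1.5)·(1.5) + (0.5)·(0.5)) / 3 = 9/3 = 3
  Sample standard deviations s_i = √(s[i,i]):
  s(X_1) = √(10.9167) = 3.304
  s(X_2) = √(3) = 1.7321

Step 3 — r_{ij} = s_{ij} / (s_i · s_j):
  r[X_1,X_1] = 1 (diagonal).
  r[X_1,X_2] = 2.1667 / (3.304 · 1.7321) = 2.1667 / 5.7228 = 0.3786
  r[X_2,X_2] = 1 (diagonal).

R is symmetric with unit diagonal. Assembling:

R = [[1, 0.3786],
 [0.3786, 1]]


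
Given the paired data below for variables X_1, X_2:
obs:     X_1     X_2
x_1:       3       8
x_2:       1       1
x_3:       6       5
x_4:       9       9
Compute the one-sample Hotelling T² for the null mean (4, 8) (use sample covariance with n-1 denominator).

Step 1 — sample mean vector:
  mean(X_1) = (3 + 1 + 6 + 9) / 4 = 19/4 = 4.75
  mean(X_2) = (8 + 1 + 5 + 9) / 4 = 23/4 = 5.75
  x̄ = (4.75, 5.75),  deviation x̄ - mu_0 = (4.75, 5.75) - (4, 8) = (0.75, -2.25).

Step 2 — sample covariance matrix, S[i,j] = (1/(n-1)) · Σ_k (x_{k,i} - mean_i) · (x_{k,j} - mean_j), divisor n-1 = 3:
  S[X_1,X_1] = ((-1.75)·(-1.75) + (-3.75)·(-3.75) + (1.25)·(1.25) + (4.25)·(4.25)) / 3 = 36.75/3 = 12.25
  S[X_1,X_2] = ((-1.75)·(2.25) + (-3.75)·(-4.75) + (1.25)·(-0.75) + (4.25)·(3.25)) / 3 = 26.75/3 = 8.9167
  S[X_2,X_2] = ((2.25)·(2.25) + (-4.75)·(-4.75) + (-0.75)·(-0.75) + (3.25)·(3.25)) / 3 = 38.75/3 = 12.9167
  S = [[12.25, 8.9167],
 [8.9167, 12.9167]].

Step 3 — invert S. det(S) = 12.25·12.9167 - (8.9167)² = 78.7222.
  S^{-1} = (1/det) · [[d, -b], [-b, a]] = [[0.1641, -0.1133],
 [-0.1133, 0.1556]].

Step 4 — quadratic form (x̄ - mu_0)^T · S^{-1} · (x̄ - mu_0):
  S^{-1} · (x̄ - mu_0) = (0.3779, -0.4351),
  (x̄ - mu_0)^T · [...] = (0.75)·(0.3779) + (-2.25)·(-0.4351) = 1.2624.

Step 5 — scale by n: T² = 4 · 1.2624 = 5.0494.

T² ≈ 5.0494


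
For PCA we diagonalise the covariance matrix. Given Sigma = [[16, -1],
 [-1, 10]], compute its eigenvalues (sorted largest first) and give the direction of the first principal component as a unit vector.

Step 1 — characteristic polynomial of 2×2 Sigma:
  det(Sigma - λI) = λ² - trace · λ + det = 0.
  trace = 16 + 10 = 26, det = 16·10 - (-1)² = 159.
Step 2 — discriminant:
  Δ = trace² - 4·det = 676 - 636 = 40.
Step 3 — eigenvalues:
  λ = (trace ± √Δ)/2 = (26 ± 6.3246)/2,
  λ_1 = 16.1623,  λ_2 = 9.8377.

Step 4 — unit eigenvector for λ_1: solve (Sigma - λ_1 I)v = 0. First row:
  (16 - 16.1623)·v_x + (-1)·v_y = 0, i.e. (-0.1623)·v_x + (-1)·v_y = 0,
  so v ∝ (b, λ_1 - a) = (-1, 0.1623); multiply by -1 so the first entry is positive: u = (1, -0.1623).
  ||u|| = √((1)² + (-0.1623)²) = √(1.0263) ≈ 1.0131,
  v_1 = u/||u|| ≈ (0.9871, -0.1602) (||v_1|| = 1).

λ_1 = 16.1623,  λ_2 = 9.8377;  v_1 ≈ (0.9871, -0.1602)


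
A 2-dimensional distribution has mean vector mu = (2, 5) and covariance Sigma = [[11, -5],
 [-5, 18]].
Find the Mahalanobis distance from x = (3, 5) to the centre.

Step 1 — centre the observation: (x - mu) = (1, 0).

Step 2 — invert Sigma. det(Sigma) = 11·18 - (-5)² = 173.
  Sigma^{-1} = (1/det) · [[d, -b], [-b, a]] = [[0.104, 0.0289],
 [0.0289, 0.0636]].

Step 3 — form the quadratic (x - mu)^T · Sigma^{-1} · (x - mu):
  Sigma^{-1} · (x - mu) = (0.104, 0.0289).
  (x - mu)^T · [Sigma^{-1} · (x - mu)] = (1)·(0.104) + (0)·(0.0289) = 0.104.

Step 4 — take square root: d = √(0.104) ≈ 0.3226.

d(x, mu) = √(0.104) ≈ 0.3226


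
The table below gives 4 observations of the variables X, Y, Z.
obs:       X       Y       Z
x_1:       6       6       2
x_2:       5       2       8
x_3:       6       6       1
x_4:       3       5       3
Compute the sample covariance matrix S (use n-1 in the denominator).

Step 1 — column means:
  mean(X) = (6 + 5 + 6 + 3) / 4 = 20/4 = 5
  mean(Y) = (6 + 2 + 6 + 5) / 4 = 19/4 = 4.75
  mean(Z) = (2 + 8 + 1 + 3) / 4 = 14/4 = 3.5

Step 2 — sample covariance S[i,j] = (1/(n-1)) · Σ_k (x_{k,i} - mean_i) · (x_{k,j} - mean_j), with n-1 = 3.
  S[X,X] = ((1)·(1) + (0)·(0) + (1)·(1) + (-2)·(-2)) / 3 = 6/3 = 2
  S[X,Y] = ((1)·(1.25) + (0)·(-2.75) + (1)·(1.25) + (-2)·(0.25)) / 3 = 2/3 = 0.6667
  S[X,Z] = ((1)·(-1.5) + (0)·(4.5) + (1)·(-2.5) + (-2)·(-0.5)) / 3 = -3/3 = -1
  S[Y,Y] = ((1.25)·(1.25) + (-2.75)·(-2.75) + (1.25)·(1.25) + (0.25)·(0.25)) / 3 = 10.75/3 = 3.5833
  S[Y,Z] = ((1.25)·(-1.5) + (-2.75)·(4.5) + (1.25)·(-2.5) + (0.25)·(-0.5)) / 3 = -17.5/3 = -5.8333
  S[Z,Z] = ((-1.5)·(-1.5) + (4.5)·(4.5) + (-2.5)·(-2.5) + (-0.5)·(-0.5)) / 3 = 29/3 = 9.6667

S is symmetric (S[j,i] = S[i,j]). Assembling:

S = [[2, 0.6667, -1],
 [0.6667, 3.5833, -5.8333],
 [-1, -5.8333, 9.6667]]


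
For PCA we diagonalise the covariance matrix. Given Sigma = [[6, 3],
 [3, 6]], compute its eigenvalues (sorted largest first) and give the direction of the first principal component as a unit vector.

Step 1 — characteristic polynomial of 2×2 Sigma:
  det(Sigma - λI) = λ² - trace · λ + det = 0.
  trace = 6 + 6 = 12, det = 6·6 - (3)² = 27.
Step 2 — discriminant:
  Δ = trace² - 4·det = 144 - 108 = 36.
Step 3 — eigenvalues:
  λ = (trace ± √Δ)/2 = (12 ± 6)/2,
  λ_1 = 9,  λ_2 = 3.

Step 4 — unit eigenvector for λ_1: solve (Sigma - λ_1 I)v = 0. First row:
  (6 - 9)·v_x + (3)·v_y = 0, i.e. (-3)·v_x + (3)·v_y = 0,
  so v ∝ (b, λ_1 - a) = (3, 3) = u.
  ||u|| = √((3)² + (3)²) = √(18) ≈ 4.2426,
  v_1 = u/||u|| ≈ (0.7071, 0.7071) (||v_1|| = 1).

λ_1 = 9,  λ_2 = 3;  v_1 ≈ (0.7071, 0.7071)


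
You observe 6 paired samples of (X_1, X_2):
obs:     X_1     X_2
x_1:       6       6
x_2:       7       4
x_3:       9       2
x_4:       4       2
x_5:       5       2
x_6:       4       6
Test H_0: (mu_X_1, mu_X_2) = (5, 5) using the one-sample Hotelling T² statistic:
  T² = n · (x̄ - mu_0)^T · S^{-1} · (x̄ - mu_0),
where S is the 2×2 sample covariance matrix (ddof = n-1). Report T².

Step 1 — sample mean vector:
  mean(X_1) = (6 + 7 + 9 + 4 + 5 + 4) / 6 = 35/6 = 5.8333
  mean(X_2) = (6 + 4 + 2 + 2 + 2 + 6) / 6 = 22/6 = 3.6667
  x̄ = (5.8333, 3.6667),  deviation x̄ - mu_0 = (5.8333, 3.6667) - (5, 5) = (0.8333, -1.3333).

Step 2 — sample covariance matrix, S[i,j] = (1/(n-1)) · Σ_k (x_{k,i} - mean_i) · (x_{k,j} - mean_j), divisor n-1 = 5:
  S[X_1,X_1] = ((0.1667)·(0.1667) + (1.1667)·(1.1667) + (3.1667)·(3.1667) + (-1.8333)·(-1.8333) + (-0.8333)·(-0.8333) + (-1.8333)·(-1.8333)) / 5 = 18.8333/5 = 3.7667
  S[X_1,X_2] = ((0.1667)·(2.3333) + (1.1667)·(0.3333) + (3.1667)·(-1.6667) + (-1.8333)·(-1.6667) + (-0.8333)·(-1.6667) + (-1.8333)·(2.3333)) / 5 = -4.3333/5 = -0.8667
  S[X_2,X_2] = ((2.3333)·(2.3333) + (0.3333)·(0.3333) + (-1.6667)·(-1.6667) + (-1.6667)·(-1.6667) + (-1.6667)·(-1.6667) + (2.3333)·(2.3333)) / 5 = 19.3333/5 = 3.8667
  S = [[3.7667, -0.8667],
 [-0.8667, 3.8667]].

Step 3 — invert S. det(S) = 3.7667·3.8667 - (-0.8667)² = 13.8133.
  S^{-1} = (1/det) · [[d, -b], [-b, a]] = [[0.2799, 0.0627],
 [0.0627, 0.2727]].

Step 4 — quadratic form (x̄ - mu_0)^T · S^{-1} · (x̄ - mu_0):
  S^{-1} · (x̄ - mu_0) = (0.1496, -0.3113),
  (x̄ - mu_0)^T · [...] = (0.8333)·(0.1496) + (-1.3333)·(-0.3113) = 0.5397.

Step 5 — scale by n: T² = 6 · 0.5397 = 3.2384.

T² ≈ 3.2384


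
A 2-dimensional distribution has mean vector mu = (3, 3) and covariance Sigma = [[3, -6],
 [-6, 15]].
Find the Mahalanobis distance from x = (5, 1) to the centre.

Step 1 — centre the observation: (x - mu) = (2, -2).

Step 2 — invert Sigma. det(Sigma) = 3·15 - (-6)² = 9.
  Sigma^{-1} = (1/det) · [[d, -b], [-b, a]] = [[1.6667, 0.6667],
 [0.6667, 0.3333]].

Step 3 — form the quadratic (x - mu)^T · Sigma^{-1} · (x - mu):
  Sigma^{-1} · (x - mu) = (2, 0.6667).
  (x - mu)^T · [Sigma^{-1} · (x - mu)] = (2)·(2) + (-2)·(0.6667) = 2.6667.

Step 4 — take square root: d = √(2.6667) ≈ 1.633.

d(x, mu) = √(2.6667) ≈ 1.633


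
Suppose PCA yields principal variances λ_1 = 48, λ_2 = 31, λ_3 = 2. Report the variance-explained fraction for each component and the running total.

Step 1 — total variance = trace(Sigma) = Σ λ_i = 48 + 31 + 2 = 81.

Step 2 — fraction explained by component i = λ_i / Σ λ:
  PC1: 48/81 = 0.5926
  PC2: 31/81 = 0.3827
  PC3: 2/81 = 0.0247

Step 3 — cumulative fraction after k components = (λ_1 + ... + λ_k) / Σ λ:
  k = 1: 48/81 = 0.5926
  k = 2: (48 + 31)/81 = 79/81 = 0.9753
  k = 3: (48 + 31 + 2)/81 = 81/81 = 1

Summary (fraction, with percent):

explained: PC1 0.5926 (59.26%), PC2 0.3827 (38.27%), PC3 0.0247 (2.47%);  cumulative: 0.5926, 0.9753, 1


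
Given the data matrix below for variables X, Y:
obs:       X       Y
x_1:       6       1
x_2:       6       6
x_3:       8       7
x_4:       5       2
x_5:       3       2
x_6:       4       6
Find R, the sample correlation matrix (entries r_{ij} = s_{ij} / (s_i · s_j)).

Step 1 — column means:
  mean(X) = (6 + 6 + 8 + 5 + 3 + 4) / 6 = 32/6 = 5.3333
  mean(Y) = (1 + 6 + 7 + 2 + 2 + 6) / 6 = 24/6 = 4

Step 2 — sample variances and covariances s[i,j] = (1/(n-1)) · Σ_k (x_{k,i} - mean_i) · (x_{k,j} - mean_j), with n-1 = 5:
  s[X,X] = ((0.6667)·(0.6667) + (0.6667)·(0.6667) + (2.6667)·(2.6667) + (-0.3333)·(-0.3333) + (-2.3333)·(-2.3333) + (-1.3333)·(-1.3333)) / 5 = 15.3333/5 = 3.0667
  s[X,Y] = ((0.6667)·(-3) + (0.6667)·(2) + (2.6667)·(3) + (-0.3333)·(-2) + (-2.3333)·(-2) + (-1.3333)·(2)) / 5 = 10/5 = 2
  s[Y,Y] = ((-3)·(-3) + (2)·(2) + (3)·(3) + (-2)·(-2) + (-2)·(-2) + (2)·(2)) / 5 = 34/5 = 6.8
  Sample standard deviations s_i = √(s[i,i]):
  s(X) = √(3.0667) = 1.7512
  s(Y) = √(6.8) = 2.6077

Step 3 — r_{ij} = s_{ij} / (s_i · s_j):
  r[X,X] = 1 (diagonal).
  r[X,Y] = 2 / (1.7512 · 2.6077) = 2 / 4.5665 = 0.438
  r[Y,Y] = 1 (diagonal).

R is symmetric with unit diagonal. Assembling:

R = [[1, 0.438],
 [0.438, 1]]


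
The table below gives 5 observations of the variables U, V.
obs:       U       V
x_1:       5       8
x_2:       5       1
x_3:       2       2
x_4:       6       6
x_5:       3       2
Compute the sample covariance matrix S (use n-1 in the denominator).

Step 1 — column means:
  mean(U) = (5 + 5 + 2 + 6 + 3) / 5 = 21/5 = 4.2
  mean(V) = (8 + 1 + 2 + 6 + 2) / 5 = 19/5 = 3.8

Step 2 — sample covariance S[i,j] = (1/(n-1)) · Σ_k (x_{k,i} - mean_i) · (x_{k,j} - mean_j), with n-1 = 4.
  S[U,U] = ((0.8)·(0.8) + (0.8)·(0.8) + (-2.2)·(-2.2) + (1.8)·(1.8) + (-1.2)·(-1.2)) / 4 = 10.8/4 = 2.7
  S[U,V] = ((0.8)·(4.2) + (0.8)·(-2.8) + (-2.2)·(-1.8) + (1.8)·(2.2) + (-1.2)·(-1.8)) / 4 = 11.2/4 = 2.8
  S[V,V] = ((4.2)·(4.2) + (-2.8)·(-2.8) + (-1.8)·(-1.8) + (2.2)·(2.2) + (-1.8)·(-1.8)) / 4 = 36.8/4 = 9.2

S is symmetric (S[j,i] = S[i,j]). Assembling:

S = [[2.7, 2.8],
 [2.8, 9.2]]


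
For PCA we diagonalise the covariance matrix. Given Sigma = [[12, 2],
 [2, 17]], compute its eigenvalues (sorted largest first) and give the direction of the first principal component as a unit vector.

Step 1 — characteristic polynomial of 2×2 Sigma:
  det(Sigma - λI) = λ² - trace · λ + det = 0.
  trace = 12 + 17 = 29, det = 12·17 - (2)² = 200.
Step 2 — discriminant:
  Δ = trace² - 4·det = 841 - 800 = 41.
Step 3 — eigenvalues:
  λ = (trace ± √Δ)/2 = (29 ± 6.4031)/2,
  λ_1 = 17.7016,  λ_2 = 11.2984.

Step 4 — unit eigenvector for λ_1: solve (Sigma - λ_1 I)v = 0. First row:
  (12 - 17.7016)·v_x + (2)·v_y = 0, i.e. (-5.7016)·v_x + (2)·v_y = 0,
  so v ∝ (b, λ_1 - a) = (2, 5.7016) = u.
  ||u|| = √((2)² + (5.7016)²) = √(36.5078) ≈ 6.0422,
  v_1 = u/||u|| ≈ (0.331, 0.9436) (||v_1|| = 1).

λ_1 = 17.7016,  λ_2 = 11.2984;  v_1 ≈ (0.331, 0.9436)


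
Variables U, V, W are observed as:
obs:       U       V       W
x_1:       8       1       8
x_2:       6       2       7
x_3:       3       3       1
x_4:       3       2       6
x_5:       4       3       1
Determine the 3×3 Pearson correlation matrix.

Step 1 — column means:
  mean(U) = (8 + 6 + 3 + 3 + 4) / 5 = 24/5 = 4.8
  mean(V) = (1 + 2 + 3 + 2 + 3) / 5 = 11/5 = 2.2
  mean(W) = (8 + 7 + 1 + 6 + 1) / 5 = 23/5 = 4.6

Step 2 — sample variances and covariances s[i,j] = (1/(n-1)) · Σ_k (x_{k,i} - mean_i) · (x_{k,j} - mean_j), with n-1 = 4:
  s[U,U] = ((3.2)·(3.2) + (1.2)·(1.2) + (-1.8)·(-1.8) + (-1.8)·(-1.8) + (-0.8)·(-0.8)) / 4 = 18.8/4 = 4.7
  s[U,V] = ((3.2)·(-1.2) + (1.2)·(-0.2) + (-1.8)·(0.8) + (-1.8)·(-0.2) + (-0.8)·(0.8)) / 4 = -5.8/4 = -1.45
  s[U,W] = ((3.2)·(3.4) + (1.2)·(2.4) + (-1.8)·(-3.6) + (-1.8)·(1.4) + (-0.8)·(-3.6)) / 4 = 20.6/4 = 5.15
  s[V,V] = ((-1.2)·(-1.2) + (-0.2)·(-0.2) + (0.8)·(0.8) + (-0.2)·(-0.2) + (0.8)·(0.8)) / 4 = 2.8/4 = 0.7
  s[V,W] = ((-1.2)·(3.4) + (-0.2)·(2.4) + (0.8)·(-3.6) + (-0.2)·(1.4) + (0.8)·(-3.6)) / 4 = -10.6/4 = -2.65
  s[W,W] = ((3.4)·(3.4) + (2.4)·(2.4) + (-3.6)·(-3.6) + (1.4)·(1.4) + (-3.6)·(-3.6)) / 4 = 45.2/4 = 11.3
  Sample standard deviations s_i = √(s[i,i]):
  s(U) = √(4.7) = 2.1679
  s(V) = √(0.7) = 0.8367
  s(W) = √(11.3) = 3.3615

Step 3 — r_{ij} = s_{ij} / (s_i · s_j):
  r[U,U] = 1 (diagonal).
  r[U,V] = -1.45 / (2.1679 · 0.8367) = -1.45 / 1.8138 = -0.7994
  r[U,W] = 5.15 / (2.1679 · 3.3615) = 5.15 / 7.2877 = 0.7067
  r[V,V] = 1 (diagonal).
  r[V,W] = -2.65 / (0.8367 · 3.3615) = -2.65 / 2.8125 = -0.9422
  r[W,W] = 1 (diagonal).

R is symmetric with unit diagonal. Assembling:

R = [[1, -0.7994, 0.7067],
 [-0.7994, 1, -0.9422],
 [0.7067, -0.9422, 1]]


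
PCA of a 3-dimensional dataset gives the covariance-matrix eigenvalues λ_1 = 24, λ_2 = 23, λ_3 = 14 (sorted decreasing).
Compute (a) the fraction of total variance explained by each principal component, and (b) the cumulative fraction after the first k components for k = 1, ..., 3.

Step 1 — total variance = trace(Sigma) = Σ λ_i = 24 + 23 + 14 = 61.

Step 2 — fraction explained by component i = λ_i / Σ λ:
  PC1: 24/61 = 0.3934
  PC2: 23/61 = 0.377
  PC3: 14/61 = 0.2295

Step 3 — cumulative fraction after k components = (λ_1 + ... + λ_k) / Σ λ:
  k = 1: 24/61 = 0.3934
  k = 2: (24 + 23)/61 = 47/61 = 0.7705
  k = 3: (24 + 23 + 14)/61 = 61/61 = 1

Summary (fraction, with percent):

explained: PC1 0.3934 (39.34%), PC2 0.377 (37.7%), PC3 0.2295 (22.95%);  cumulative: 0.3934, 0.7705, 1


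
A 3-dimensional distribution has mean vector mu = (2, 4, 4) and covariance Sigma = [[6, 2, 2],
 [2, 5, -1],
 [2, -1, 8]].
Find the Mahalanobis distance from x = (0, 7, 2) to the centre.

Step 1 — centre the observation: (x - mu) = (-2, 3, -2).

Step 2 — invert Sigma (cofactor / det for 3×3, or solve directly):
  Sigma^{-1} = [[0.2241, -0.1034, -0.069],
 [-0.1034, 0.2529, 0.0575],
 [-0.069, 0.0575, 0.1494]].

Step 3 — form the quadratic (x - mu)^T · Sigma^{-1} · (x - mu):
  Sigma^{-1} · (x - mu) = (-0.6207, 0.8506, 0.0115).
  (x - mu)^T · [Sigma^{-1} · (x - mu)] = (-2)·(-0.6207) + (3)·(0.8506) + (-2)·(0.0115) = 3.7701.

Step 4 — take square root: d = √(3.7701) ≈ 1.9417.

d(x, mu) = √(3.7701) ≈ 1.9417


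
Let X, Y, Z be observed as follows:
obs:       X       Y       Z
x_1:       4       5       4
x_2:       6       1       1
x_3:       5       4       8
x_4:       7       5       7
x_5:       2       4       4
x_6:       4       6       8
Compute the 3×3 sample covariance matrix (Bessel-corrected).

Step 1 — column means:
  mean(X) = (4 + 6 + 5 + 7 + 2 + 4) / 6 = 28/6 = 4.6667
  mean(Y) = (5 + 1 + 4 + 5 + 4 + 6) / 6 = 25/6 = 4.1667
  mean(Z) = (4 + 1 + 8 + 7 + 4 + 8) / 6 = 32/6 = 5.3333

Step 2 — sample covariance S[i,j] = (1/(n-1)) · Σ_k (x_{k,i} - mean_i) · (x_{k,j} - mean_j), with n-1 = 5.
  S[X,X] = ((-0.6667)·(-0.6667) + (1.3333)·(1.3333) + (0.3333)·(0.3333) + (2.3333)·(2.3333) + (-2.6667)·(-2.6667) + (-0.6667)·(-0.6667)) / 5 = 15.3333/5 = 3.0667
  S[X,Y] = ((-0.6667)·(0.8333) + (1.3333)·(-3.1667) + (0.3333)·(-0.1667) + (2.3333)·(0.8333) + (-2.6667)·(-0.1667) + (-0.6667)·(1.8333)) / 5 = -3.6667/5 = -0.7333
  S[X,Z] = ((-0.6667)·(-1.3333) + (1.3333)·(-4.3333) + (0.3333)·(2.6667) + (2.3333)·(1.6667) + (-2.6667)·(-1.3333) + (-0.6667)·(2.6667)) / 5 = 1.6667/5 = 0.3333
  S[Y,Y] = ((0.8333)·(0.8333) + (-3.1667)·(-3.1667) + (-0.1667)·(-0.1667) + (0.8333)·(0.8333) + (-0.1667)·(-0.1667) + (1.8333)·(1.8333)) / 5 = 14.8333/5 = 2.9667
  S[Y,Z] = ((0.8333)·(-1.3333) + (-3.1667)·(-4.3333) + (-0.1667)·(2.6667) + (0.8333)·(1.6667) + (-0.1667)·(-1.3333) + (1.8333)·(2.6667)) / 5 = 18.6667/5 = 3.7333
  S[Z,Z] = ((-1.3333)·(-1.3333) + (-4.3333)·(-4.3333) + (2.6667)·(2.6667) + (1.6667)·(1.6667) + (-1.3333)·(-1.3333) + (2.6667)·(2.6667)) / 5 = 39.3333/5 = 7.8667

S is symmetric (S[j,i] = S[i,j]). Assembling:

S = [[3.0667, -0.7333, 0.3333],
 [-0.7333, 2.9667, 3.7333],
 [0.3333, 3.7333, 7.8667]]


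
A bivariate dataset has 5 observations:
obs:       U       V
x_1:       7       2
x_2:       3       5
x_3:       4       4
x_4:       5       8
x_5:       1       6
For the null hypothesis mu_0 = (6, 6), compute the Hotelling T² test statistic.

Step 1 — sample mean vector:
  mean(U) = (7 + 3 + 4 + 5 + 1) / 5 = 20/5 = 4
  mean(V) = (2 + 5 + 4 + 8 + 6) / 5 = 25/5 = 5
  x̄ = (4, 5),  deviation x̄ - mu_0 = (4, 5) - (6, 6) = (-2, -1).

Step 2 — sample covariance matrix, S[i,j] = (1/(n-1)) · Σ_k (x_{k,i} - mean_i) · (x_{k,j} - mean_j), divisor n-1 = 4:
  S[U,U] = ((3)·(3) + (-1)·(-1) + (0)·(0) + (1)·(1) + (-3)·(-3)) / 4 = 20/4 = 5
  S[U,V] = ((3)·(-3) + (-1)·(0) + (0)·(-1) + (1)·(3) + (-3)·(1)) / 4 = -9/4 = -2.25
  S[V,V] = ((-3)·(-3) + (0)·(0) + (-1)·(-1) + (3)·(3) + (1)·(1)) / 4 = 20/4 = 5
  S = [[5, -2.25],
 [-2.25, 5]].

Step 3 — invert S. det(S) = 5·5 - (-2.25)² = 19.9375.
  S^{-1} = (1/det) · [[d, -b], [-b, a]] = [[0.2508, 0.1129],
 [0.1129, 0.2508]].

Step 4 — quadratic form (x̄ - mu_0)^T · S^{-1} · (x̄ - mu_0):
  S^{-1} · (x̄ - mu_0) = (-0.6144, -0.4765),
  (x̄ - mu_0)^T · [...] = (-2)·(-0.6144) + (-1)·(-0.4765) = 1.7053.

Step 5 — scale by n: T² = 5 · 1.7053 = 8.5266.

T² ≈ 8.5266


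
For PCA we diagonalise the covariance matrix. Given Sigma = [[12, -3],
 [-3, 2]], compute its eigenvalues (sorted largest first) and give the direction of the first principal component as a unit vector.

Step 1 — characteristic polynomial of 2×2 Sigma:
  det(Sigma - λI) = λ² - trace · λ + det = 0.
  trace = 12 + 2 = 14, det = 12·2 - (-3)² = 15.
Step 2 — discriminant:
  Δ = trace² - 4·det = 196 - 60 = 136.
Step 3 — eigenvalues:
  λ = (trace ± √Δ)/2 = (14 ± 11.6619)/2,
  λ_1 = 12.831,  λ_2 = 1.169.

Step 4 — unit eigenvector for λ_1: solve (Sigma - λ_1 I)v = 0. First row:
  (12 - 12.831)·v_x + (-3)·v_y = 0, i.e. (-0.831)·v_x + (-3)·v_y = 0,
  so v ∝ (b, λ_1 - a) = (-3, 0.831); multiply by -1 so the first entry is positive: u = (3, -0.831).
  ||u|| = √((3)² + (-0.831)²) = √(9.6905) ≈ 3.113,
  v_1 = u/||u|| ≈ (0.9637, -0.2669) (||v_1|| = 1).

λ_1 = 12.831,  λ_2 = 1.169;  v_1 ≈ (0.9637, -0.2669)


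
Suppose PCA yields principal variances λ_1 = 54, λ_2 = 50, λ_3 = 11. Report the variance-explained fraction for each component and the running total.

Step 1 — total variance = trace(Sigma) = Σ λ_i = 54 + 50 + 11 = 115.

Step 2 — fraction explained by component i = λ_i / Σ λ:
  PC1: 54/115 = 0.4696
  PC2: 50/115 = 0.4348
  PC3: 11/115 = 0.0957

Step 3 — cumulative fraction after k components = (λ_1 + ... + λ_k) / Σ λ:
  k = 1: 54/115 = 0.4696
  k = 2: (54 + 50)/115 = 104/115 = 0.9043
  k = 3: (54 + 50 + 11)/115 = 115/115 = 1

Summary (fraction, with percent):

explained: PC1 0.4696 (46.96%), PC2 0.4348 (43.48%), PC3 0.0957 (9.57%);  cumulative: 0.4696, 0.9043, 1


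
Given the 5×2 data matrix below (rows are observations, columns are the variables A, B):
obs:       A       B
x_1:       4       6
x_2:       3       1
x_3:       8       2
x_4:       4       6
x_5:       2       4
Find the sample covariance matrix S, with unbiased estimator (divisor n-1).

Step 1 — column means:
  mean(A) = (4 + 3 + 8 + 4 + 2) / 5 = 21/5 = 4.2
  mean(B) = (6 + 1 + 2 + 6 + 4) / 5 = 19/5 = 3.8

Step 2 — sample covariance S[i,j] = (1/(n-1)) · Σ_k (x_{k,i} - mean_i) · (x_{k,j} - mean_j), with n-1 = 4.
  S[A,A] = ((-0.2)·(-0.2) + (-1.2)·(-1.2) + (3.8)·(3.8) + (-0.2)·(-0.2) + (-2.2)·(-2.2)) / 4 = 20.8/4 = 5.2
  S[A,B] = ((-0.2)·(2.2) + (-1.2)·(-2.8) + (3.8)·(-1.8) + (-0.2)·(2.2) + (-2.2)·(0.2)) / 4 = -4.8/4 = -1.2
  S[B,B] = ((2.2)·(2.2) + (-2.8)·(-2.8) + (-1.8)·(-1.8) + (2.2)·(2.2) + (0.2)·(0.2)) / 4 = 20.8/4 = 5.2

S is symmetric (S[j,i] = S[i,j]). Assembling:

S = [[5.2, -1.2],
 [-1.2, 5.2]]


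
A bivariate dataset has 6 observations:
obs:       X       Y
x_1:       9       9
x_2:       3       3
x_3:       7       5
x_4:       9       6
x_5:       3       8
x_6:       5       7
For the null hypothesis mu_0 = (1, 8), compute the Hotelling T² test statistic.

Step 1 — sample mean vector:
  mean(X) = (9 + 3 + 7 + 9 + 3 + 5) / 6 = 36/6 = 6
  mean(Y) = (9 + 3 + 5 + 6 + 8 + 7) / 6 = 38/6 = 6.3333
  x̄ = (6, 6.3333),  deviation x̄ - mu_0 = (6, 6.3333) - (1, 8) = (5, -1.6667).

Step 2 — sample covariance matrix, S[i,j] = (1/(n-1)) · Σ_k (x_{k,i} - mean_i) · (x_{k,j} - mean_j), divisor n-1 = 5:
  S[X,X] = ((3)·(3) + (-3)·(-3) + (1)·(1) + (3)·(3) + (-3)·(-3) + (-1)·(-1)) / 5 = 38/5 = 7.6
  S[X,Y] = ((3)·(2.6667) + (-3)·(-3.3333) + (1)·(-1.3333) + (3)·(-0.3333) + (-3)·(1.6667) + (-1)·(0.6667)) / 5 = 10/5 = 2
  S[Y,Y] = ((2.6667)·(2.6667) + (-3.3333)·(-3.3333) + (-1.3333)·(-1.3333) + (-0.3333)·(-0.3333) + (1.6667)·(1.6667) + (0.6667)·(0.6667)) / 5 = 23.3333/5 = 4.6667
  S = [[7.6, 2],
 [2, 4.6667]].

Step 3 — invert S. det(S) = 7.6·4.6667 - (2)² = 31.4667.
  S^{-1} = (1/det) · [[d, -b], [-b, a]] = [[0.1483, -0.0636],
 [-0.0636, 0.2415]].

Step 4 — quadratic form (x̄ - mu_0)^T · S^{-1} · (x̄ - mu_0):
  S^{-1} · (x̄ - mu_0) = (0.8475, -0.7203),
  (x̄ - mu_0)^T · [...] = (5)·(0.8475) + (-1.6667)·(-0.7203) = 5.4379.

Step 5 — scale by n: T² = 6 · 5.4379 = 32.6271.

T² ≈ 32.6271


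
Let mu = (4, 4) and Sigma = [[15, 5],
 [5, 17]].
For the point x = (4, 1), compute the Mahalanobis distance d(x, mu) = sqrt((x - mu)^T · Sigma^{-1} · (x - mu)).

Step 1 — centre the observation: (x - mu) = (0, -3).

Step 2 — invert Sigma. det(Sigma) = 15·17 - (5)² = 230.
  Sigma^{-1} = (1/det) · [[d, -b], [-b, a]] = [[0.0739, -0.0217],
 [-0.0217, 0.0652]].

Step 3 — form the quadratic (x - mu)^T · Sigma^{-1} · (x - mu):
  Sigma^{-1} · (x - mu) = (0.0652, -0.1957).
  (x - mu)^T · [Sigma^{-1} · (x - mu)] = (0)·(0.0652) + (-3)·(-0.1957) = 0.587.

Step 4 — take square root: d = √(0.587) ≈ 0.7661.

d(x, mu) = √(0.587) ≈ 0.7661


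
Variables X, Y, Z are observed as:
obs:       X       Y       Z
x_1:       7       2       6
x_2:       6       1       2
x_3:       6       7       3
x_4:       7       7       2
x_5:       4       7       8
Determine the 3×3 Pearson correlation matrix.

Step 1 — column means:
  mean(X) = (7 + 6 + 6 + 7 + 4) / 5 = 30/5 = 6
  mean(Y) = (2 + 1 + 7 + 7 + 7) / 5 = 24/5 = 4.8
  mean(Z) = (6 + 2 + 3 + 2 + 8) / 5 = 21/5 = 4.2

Step 2 — sample variances and covariances s[i,j] = (1/(n-1)) · Σ_k (x_{k,i} - mean_i) · (x_{k,j} - mean_j), with n-1 = 4:
  s[X,X] = ((1)·(1) + (0)·(0) + (0)·(0) + (1)·(1) + (-2)·(-2)) / 4 = 6/4 = 1.5
  s[X,Y] = ((1)·(-2.8) + (0)·(-3.8) + (0)·(2.2) + (1)·(2.2) + (-2)·(2.2)) / 4 = -5/4 = -1.25
  s[X,Z] = ((1)·(1.8) + (0)·(-2.2) + (0)·(-1.2) + (1)·(-2.2) + (-2)·(3.8)) / 4 = -8/4 = -2
  s[Y,Y] = ((-2.8)·(-2.8) + (-3.8)·(-3.8) + (2.2)·(2.2) + (2.2)·(2.2) + (2.2)·(2.2)) / 4 = 36.8/4 = 9.2
  s[Y,Z] = ((-2.8)·(1.8) + (-3.8)·(-2.2) + (2.2)·(-1.2) + (2.2)·(-2.2) + (2.2)·(3.8)) / 4 = 4.2/4 = 1.05
  s[Z,Z] = ((1.8)·(1.8) + (-2.2)·(-2.2) + (-1.2)·(-1.2) + (-2.2)·(-2.2) + (3.8)·(3.8)) / 4 = 28.8/4 = 7.2
  Sample standard deviations s_i = √(s[i,i]):
  s(X) = √(1.5) = 1.2247
  s(Y) = √(9.2) = 3.0332
  s(Z) = √(7.2) = 2.6833

Step 3 — r_{ij} = s_{ij} / (s_i · s_j):
  r[X,X] = 1 (diagonal).
  r[X,Y] = -1.25 / (1.2247 · 3.0332) = -1.25 / 3.7148 = -0.3365
  r[X,Z] = -2 / (1.2247 · 2.6833) = -2 / 3.2863 = -0.6086
  r[Y,Y] = 1 (diagonal).
  r[Y,Z] = 1.05 / (3.0332 · 2.6833) = 1.05 / 8.1388 = 0.129
  r[Z,Z] = 1 (diagonal).

R is symmetric with unit diagonal. Assembling:

R = [[1, -0.3365, -0.6086],
 [-0.3365, 1, 0.129],
 [-0.6086, 0.129, 1]]


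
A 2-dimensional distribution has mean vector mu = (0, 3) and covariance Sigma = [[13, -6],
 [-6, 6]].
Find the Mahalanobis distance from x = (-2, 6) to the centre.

Step 1 — centre the observation: (x - mu) = (-2, 3).

Step 2 — invert Sigma. det(Sigma) = 13·6 - (-6)² = 42.
  Sigma^{-1} = (1/det) · [[d, -b], [-b, a]] = [[0.1429, 0.1429],
 [0.1429, 0.3095]].

Step 3 — form the quadratic (x - mu)^T · Sigma^{-1} · (x - mu):
  Sigma^{-1} · (x - mu) = (0.1429, 0.6429).
  (x - mu)^T · [Sigma^{-1} · (x - mu)] = (-2)·(0.1429) + (3)·(0.6429) = 1.6429.

Step 4 — take square root: d = √(1.6429) ≈ 1.2817.

d(x, mu) = √(1.6429) ≈ 1.2817


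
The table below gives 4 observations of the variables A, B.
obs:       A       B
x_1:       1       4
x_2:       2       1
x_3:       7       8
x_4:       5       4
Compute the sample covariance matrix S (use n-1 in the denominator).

Step 1 — column means:
  mean(A) = (1 + 2 + 7 + 5) / 4 = 15/4 = 3.75
  mean(B) = (4 + 1 + 8 + 4) / 4 = 17/4 = 4.25

Step 2 — sample covariance S[i,j] = (1/(n-1)) · Σ_k (x_{k,i} - mean_i) · (x_{k,j} - mean_j), with n-1 = 3.
  S[A,A] = ((-2.75)·(-2.75) + (-1.75)·(-1.75) + (3.25)·(3.25) + (1.25)·(1.25)) / 3 = 22.75/3 = 7.5833
  S[A,B] = ((-2.75)·(-0.25) + (-1.75)·(-3.25) + (3.25)·(3.75) + (1.25)·(-0.25)) / 3 = 18.25/3 = 6.0833
  S[B,B] = ((-0.25)·(-0.25) + (-3.25)·(-3.25) + (3.75)·(3.75) + (-0.25)·(-0.25)) / 3 = 24.75/3 = 8.25

S is symmetric (S[j,i] = S[i,j]). Assembling:

S = [[7.5833, 6.0833],
 [6.0833, 8.25]]


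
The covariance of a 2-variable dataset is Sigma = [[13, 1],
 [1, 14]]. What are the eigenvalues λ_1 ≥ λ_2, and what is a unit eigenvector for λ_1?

Step 1 — characteristic polynomial of 2×2 Sigma:
  det(Sigma - λI) = λ² - trace · λ + det = 0.
  trace = 13 + 14 = 27, det = 13·14 - (1)² = 181.
Step 2 — discriminant:
  Δ = trace² - 4·det = 729 - 724 = 5.
Step 3 — eigenvalues:
  λ = (trace ± √Δ)/2 = (27 ± 2.2361)/2,
  λ_1 = 14.618,  λ_2 = 12.382.

Step 4 — unit eigenvector for λ_1: solve (Sigma - λ_1 I)v = 0. First row:
  (13 - 14.618)·v_x + (1)·v_y = 0, i.e. (-1.618)·v_x + (1)·v_y = 0,
  so v ∝ (b, λ_1 - a) = (1, 1.618) = u.
  ||u|| = √((1)² + (1.618)²) = √(3.618) ≈ 1.9021,
  v_1 = u/||u|| ≈ (0.5257, 0.8507) (||v_1|| = 1).

λ_1 = 14.618,  λ_2 = 12.382;  v_1 ≈ (0.5257, 0.8507)


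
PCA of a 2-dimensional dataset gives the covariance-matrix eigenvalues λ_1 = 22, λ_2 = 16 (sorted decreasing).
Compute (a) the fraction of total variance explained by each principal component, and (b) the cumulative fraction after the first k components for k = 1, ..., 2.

Step 1 — total variance = trace(Sigma) = Σ λ_i = 22 + 16 = 38.

Step 2 — fraction explained by component i = λ_i / Σ λ:
  PC1: 22/38 = 0.5789
  PC2: 16/38 = 0.4211

Step 3 — cumulative fraction after k components = (λ_1 + ... + λ_k) / Σ λ:
  k = 1: 22/38 = 0.5789
  k = 2: (22 + 16)/38 = 38/38 = 1

Summary (fraction, with percent):

explained: PC1 0.5789 (57.89%), PC2 0.4211 (42.11%);  cumulative: 0.5789, 1


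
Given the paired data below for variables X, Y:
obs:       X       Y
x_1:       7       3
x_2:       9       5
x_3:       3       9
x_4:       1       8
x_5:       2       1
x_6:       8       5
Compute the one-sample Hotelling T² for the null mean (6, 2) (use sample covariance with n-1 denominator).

Step 1 — sample mean vector:
  mean(X) = (7 + 9 + 3 + 1 + 2 + 8) / 6 = 30/6 = 5
  mean(Y) = (3 + 5 + 9 + 8 + 1 + 5) / 6 = 31/6 = 5.1667
  x̄ = (5, 5.1667),  deviation x̄ - mu_0 = (5, 5.1667) - (6, 2) = (-1, 3.1667).

Step 2 — sample covariance matrix, S[i,j] = (1/(n-1)) · Σ_k (x_{k,i} - mean_i) · (x_{k,j} - mean_j), divisor n-1 = 5:
  S[X,X] = ((2)·(2) + (4)·(4) + (-2)·(-2) + (-4)·(-4) + (-3)·(-3) + (3)·(3)) / 5 = 58/5 = 11.6
  S[X,Y] = ((2)·(-2.1667) + (4)·(-0.1667) + (-2)·(3.8333) + (-4)·(2.8333) + (-3)·(-4.1667) + (3)·(-0.1667)) / 5 = -12/5 = -2.4
  S[Y,Y] = ((-2.1667)·(-2.1667) + (-0.1667)·(-0.1667) + (3.8333)·(3.8333) + (2.8333)·(2.8333) + (-4.1667)·(-4.1667) + (-0.1667)·(-0.1667)) / 5 = 44.8333/5 = 8.9667
  S = [[11.6, -2.4],
 [-2.4, 8.9667]].

Step 3 — invert S. det(S) = 11.6·8.9667 - (-2.4)² = 98.2533.
  S^{-1} = (1/det) · [[d, -b], [-b, a]] = [[0.0913, 0.0244],
 [0.0244, 0.1181]].

Step 4 — quadratic form (x̄ - mu_0)^T · S^{-1} · (x̄ - mu_0):
  S^{-1} · (x̄ - mu_0) = (-0.0139, 0.3494),
  (x̄ - mu_0)^T · [...] = (-1)·(-0.0139) + (3.1667)·(0.3494) = 1.1205.

Step 5 — scale by n: T² = 6 · 1.1205 = 6.7228.

T² ≈ 6.7228


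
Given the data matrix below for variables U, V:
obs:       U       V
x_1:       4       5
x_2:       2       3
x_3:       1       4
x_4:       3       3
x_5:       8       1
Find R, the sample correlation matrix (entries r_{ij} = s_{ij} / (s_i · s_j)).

Step 1 — column means:
  mean(U) = (4 + 2 + 1 + 3 + 8) / 5 = 18/5 = 3.6
  mean(V) = (5 + 3 + 4 + 3 + 1) / 5 = 16/5 = 3.2

Step 2 — sample variances and covariances s[i,j] = (1/(n-1)) · Σ_k (x_{k,i} - mean_i) · (x_{k,j} - mean_j), with n-1 = 4:
  s[U,U] = ((0.4)·(0.4) + (-1.6)·(-1.6) + (-2.6)·(-2.6) + (-0.6)·(-0.6) + (4.4)·(4.4)) / 4 = 29.2/4 = 7.3
  s[U,V] = ((0.4)·(1.8) + (-1.6)·(-0.2) + (-2.6)·(0.8) + (-0.6)·(-0.2) + (4.4)·(-2.2)) / 4 = -10.6/4 = -2.65
  s[V,V] = ((1.8)·(1.8) + (-0.2)·(-0.2) + (0.8)·(0.8) + (-0.2)·(-0.2) + (-2.2)·(-2.2)) / 4 = 8.8/4 = 2.2
  Sample standard deviations s_i = √(s[i,i]):
  s(U) = √(7.3) = 2.7019
  s(V) = √(2.2) = 1.4832

Step 3 — r_{ij} = s_{ij} / (s_i · s_j):
  r[U,U] = 1 (diagonal).
  r[U,V] = -2.65 / (2.7019 · 1.4832) = -2.65 / 4.0075 = -0.6613
  r[V,V] = 1 (diagonal).

R is symmetric with unit diagonal. Assembling:

R = [[1, -0.6613],
 [-0.6613, 1]]


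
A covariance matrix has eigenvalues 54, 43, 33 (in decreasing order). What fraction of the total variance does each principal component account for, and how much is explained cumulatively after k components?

Step 1 — total variance = trace(Sigma) = Σ λ_i = 54 + 43 + 33 = 130.

Step 2 — fraction explained by component i = λ_i / Σ λ:
  PC1: 54/130 = 0.4154
  PC2: 43/130 = 0.3308
  PC3: 33/130 = 0.2538

Step 3 — cumulative fraction after k components = (λ_1 + ... + λ_k) / Σ λ:
  k = 1: 54/130 = 0.4154
  k = 2: (54 + 43)/130 = 97/130 = 0.7462
  k = 3: (54 + 43 + 33)/130 = 130/130 = 1

Summary (fraction, with percent):

explained: PC1 0.4154 (41.54%), PC2 0.3308 (33.08%), PC3 0.2538 (25.38%);  cumulative: 0.4154, 0.7462, 1


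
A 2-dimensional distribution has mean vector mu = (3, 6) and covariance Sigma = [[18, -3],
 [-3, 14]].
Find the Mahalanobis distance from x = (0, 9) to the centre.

Step 1 — centre the observation: (x - mu) = (-3, 3).

Step 2 — invert Sigma. det(Sigma) = 18·14 - (-3)² = 243.
  Sigma^{-1} = (1/det) · [[d, -b], [-b, a]] = [[0.0576, 0.0123],
 [0.0123, 0.0741]].

Step 3 — form the quadratic (x - mu)^T · Sigma^{-1} · (x - mu):
  Sigma^{-1} · (x - mu) = (-0.1358, 0.1852).
  (x - mu)^T · [Sigma^{-1} · (x - mu)] = (-3)·(-0.1358) + (3)·(0.1852) = 0.963.

Step 4 — take square root: d = √(0.963) ≈ 0.9813.

d(x, mu) = √(0.963) ≈ 0.9813
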